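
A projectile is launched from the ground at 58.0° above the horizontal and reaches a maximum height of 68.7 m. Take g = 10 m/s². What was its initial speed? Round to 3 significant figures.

43.7 m/s

At maximum height v_y = 0, so (v₀ sin θ)² = 2 g H.
v₀ sin 58.0° = √(2 × 10 × 68.7) = 37.07 m/s.
v₀ = 37.07 / sin 58.0° = 37.07 / 0.8480 = 43.7 m/s.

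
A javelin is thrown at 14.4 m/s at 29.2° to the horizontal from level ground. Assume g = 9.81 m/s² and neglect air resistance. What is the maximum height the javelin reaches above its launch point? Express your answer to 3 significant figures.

Vertical component of launch velocity: v_y = 14.4 sin 29.2° = 7.025 m/s.
At the highest point the vertical velocity is zero, so v_y² = 2 g h_max.
h_max = (7.025)² / (2 × 9.81) = 49.35 / 19.62 = 2.52 m.

2.52 m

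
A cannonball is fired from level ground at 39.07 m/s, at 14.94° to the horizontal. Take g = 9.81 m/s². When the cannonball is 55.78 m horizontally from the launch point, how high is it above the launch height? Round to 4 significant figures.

v_x = 39.07 cos 14.94° = 37.749 m/s, v_y0 = 39.07 sin 14.94° = 10.073 m/s.
Time to reach x = 55.78 m: t = x / v_x = 55.78 / 37.749 = 1.4777 s.
y = v_y0 t − ½ g t² = 10.073×1.4777 − 4.905×1.4777² = 4.174 m.

4.174 m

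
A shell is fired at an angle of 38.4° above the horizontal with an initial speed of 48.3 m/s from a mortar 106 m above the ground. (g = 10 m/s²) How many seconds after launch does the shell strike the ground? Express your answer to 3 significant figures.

Vertical component: v_y = 48.3 sin 38.4° = 30.00 m/s.
Taking up as positive with launch at y = 106 m, landing at y = 0: 0 = 106 + 30.00 t − ½(10) t².
Solving 5.000 t² − 30.00 t − 106 = 0 gives t = [30.00 + √(30.00² + 4·5.000·106)] / 10.00 = 8.50 s.

8.50 s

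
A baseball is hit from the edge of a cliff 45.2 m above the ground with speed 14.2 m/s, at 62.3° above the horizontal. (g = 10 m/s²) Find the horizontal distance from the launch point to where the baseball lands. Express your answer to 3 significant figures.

29.8 m

Components: v_x = 14.2 cos 62.3° = 6.601 m/s, v_y = 14.2 sin 62.3° = 12.57 m/s.
Vertical: 0 = 45.2 + 12.57 t − ½(10) t² ⇒ 5.000 t² − 12.57 t − 45.2 = 0.
t = [12.57 + √(158.0 + 904.0)] / 10.00 = 4.516 s.
Horizontal: R = v_x · t = 6.601 × 4.516 = 29.8 m.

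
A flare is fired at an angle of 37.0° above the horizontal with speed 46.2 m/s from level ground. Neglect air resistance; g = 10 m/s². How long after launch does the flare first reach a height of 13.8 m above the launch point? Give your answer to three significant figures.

v_y0 = 46.2 sin 37.0° = 27.80 m/s.
Set y = v_y0 t − ½ g t² = 13.8: 5.000 t² − 27.80 t + 13.8 = 0.
t = [27.80 ± √(772.8 − 276.0)] / 10 = (27.80 ± 22.29) / 10, giving t = 0.551 s or t = 5.01 s.
The flare is on the way up at the first time, so t = 0.551 s.

0.551 s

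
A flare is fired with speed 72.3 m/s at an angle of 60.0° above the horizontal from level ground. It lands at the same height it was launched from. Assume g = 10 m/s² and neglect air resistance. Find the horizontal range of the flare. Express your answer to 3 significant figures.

Components: v_x = 72.3 cos 60.0° = 36.15 m/s, v_y = 72.3 sin 60.0° = 62.61 m/s.
Time of flight (same landing height): t = 2 v_y / g = 2 × 62.61 / 10 = 12.52 s.
Range: R = v_x · t = 36.15 × 12.52 = 453 m.

453 m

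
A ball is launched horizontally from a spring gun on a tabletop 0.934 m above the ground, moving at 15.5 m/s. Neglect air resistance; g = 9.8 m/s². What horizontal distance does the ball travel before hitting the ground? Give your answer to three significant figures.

Initial vertical velocity is zero, so the fall time comes from h = ½ g t²: t = √(2 × 0.934 / 9.8) = 0.4366 s.
Horizontal motion is uniform at 15.5 m/s, so x = 15.5 × 0.4366 = 6.77 m.

6.77 m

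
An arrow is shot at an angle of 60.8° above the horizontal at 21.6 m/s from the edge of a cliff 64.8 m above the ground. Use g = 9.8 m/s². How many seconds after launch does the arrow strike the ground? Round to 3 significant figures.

Vertical component: v_y = 21.6 sin 60.8° = 18.86 m/s.
Taking up as positive with launch at y = 64.8 m, landing at y = 0: 0 = 64.8 + 18.86 t − ½(9.8) t².
Solving 4.900 t² − 18.86 t − 64.8 = 0 gives t = [18.86 + √(18.86² + 4·4.900·64.8)] / 9.800 = 6.04 s.

6.04 s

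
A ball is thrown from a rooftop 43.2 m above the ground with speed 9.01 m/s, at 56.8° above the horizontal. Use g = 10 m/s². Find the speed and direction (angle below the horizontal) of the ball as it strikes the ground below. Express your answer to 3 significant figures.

v_x = 9.01 cos 56.8° = 4.934 m/s (constant).
|v_y| at impact = √((7.539)² + 2×10×43.2) = 30.35 m/s.
Speed = √(4.934² + 30.35²) = 30.7 m/s; angle = arctan(30.35/4.934) = 80.8° below horizontal.

30.7 m/s at 80.8° below the horizontal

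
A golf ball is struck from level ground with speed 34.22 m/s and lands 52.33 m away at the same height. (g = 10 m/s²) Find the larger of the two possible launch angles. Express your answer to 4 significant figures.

76.73°

Level-ground range: R = v₀² sin(2θ)/g ⇒ sin 2θ = R g / v₀² = 52.33×10/34.22² = 0.4469.
2θ = arcsin(0.4469) = 26.545° or 180° − 26.545° = 153.455°.
So θ = 13.27° or θ = 76.73°.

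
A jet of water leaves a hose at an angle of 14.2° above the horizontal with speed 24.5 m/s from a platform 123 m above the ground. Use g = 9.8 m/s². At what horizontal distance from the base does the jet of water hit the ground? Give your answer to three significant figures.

134 m

Components: v_x = 24.5 cos 14.2° = 23.75 m/s, v_y = 24.5 sin 14.2° = 6.010 m/s.
Vertical: 0 = 123 + 6.010 t − ½(9.8) t² ⇒ 4.900 t² − 6.010 t − 123 = 0.
t = [6.010 + √(36.12 + 2411)] / 9.800 = 5.661 s.
Horizontal: R = v_x · t = 23.75 × 5.661 = 134 m.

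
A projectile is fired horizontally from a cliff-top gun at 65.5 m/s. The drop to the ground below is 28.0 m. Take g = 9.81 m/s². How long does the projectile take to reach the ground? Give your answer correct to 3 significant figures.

2.39 s

The horizontal speed doesn't affect the fall. With v_y0 = 0, h = ½ g t².
t = √(2 × 28.0 / 9.81) = √5.708 = 2.39 s.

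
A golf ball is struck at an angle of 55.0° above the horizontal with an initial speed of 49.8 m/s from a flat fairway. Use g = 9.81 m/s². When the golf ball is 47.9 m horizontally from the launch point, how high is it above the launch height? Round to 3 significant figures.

v_x = 49.8 cos 55.0° = 28.56 m/s, v_y0 = 49.8 sin 55.0° = 40.79 m/s.
Time to reach x = 47.9 m: t = x / v_x = 47.9 / 28.56 = 1.677 s.
y = v_y0 t − ½ g t² = 40.79×1.677 − 4.905×1.677² = 54.6 m.

54.6 m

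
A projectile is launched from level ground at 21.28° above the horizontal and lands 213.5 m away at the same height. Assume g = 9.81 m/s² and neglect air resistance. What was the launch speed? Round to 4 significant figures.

On level ground, R = v₀² sin(2θ) / g, so v₀ = √(R g / sin 2θ).
sin(2 × 21.28°) = 0.6764.
v₀ = √(213.5 × 9.81 / 0.6764) = √3096.4 = 55.65 m/s.

55.65 m/s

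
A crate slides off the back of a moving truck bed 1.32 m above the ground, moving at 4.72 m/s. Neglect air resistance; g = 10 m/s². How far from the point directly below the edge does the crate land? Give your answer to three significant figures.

2.43 m

Initial vertical velocity is zero, so the fall time comes from h = ½ g t²: t = √(2 × 1.32 / 10) = 0.5138 s.
Horizontal motion is uniform at 4.72 m/s, so x = 4.72 × 0.5138 = 2.43 m.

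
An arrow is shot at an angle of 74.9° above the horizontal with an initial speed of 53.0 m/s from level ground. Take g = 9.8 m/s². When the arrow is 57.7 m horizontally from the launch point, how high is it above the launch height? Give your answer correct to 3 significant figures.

v_x = 53.0 cos 74.9° = 13.81 m/s, v_y0 = 53.0 sin 74.9° = 51.17 m/s.
Time to reach x = 57.7 m: t = x / v_x = 57.7 / 13.81 = 4.178 s.
y = v_y0 t − ½ g t² = 51.17×4.178 − 4.900×4.178² = 128 m.

128 m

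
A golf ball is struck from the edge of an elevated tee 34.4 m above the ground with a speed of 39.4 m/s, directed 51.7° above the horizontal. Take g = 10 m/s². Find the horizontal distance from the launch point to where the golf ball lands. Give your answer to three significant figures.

175 m

Components: v_x = 39.4 cos 51.7° = 24.42 m/s, v_y = 39.4 sin 51.7° = 30.92 m/s.
Vertical: 0 = 34.4 + 30.92 t − ½(10) t² ⇒ 5.000 t² − 30.92 t − 34.4 = 0.
t = [30.92 + √(956.0 + 688.0)] / 10.00 = 7.147 s.
Horizontal: R = v_x · t = 24.42 × 7.147 = 175 m.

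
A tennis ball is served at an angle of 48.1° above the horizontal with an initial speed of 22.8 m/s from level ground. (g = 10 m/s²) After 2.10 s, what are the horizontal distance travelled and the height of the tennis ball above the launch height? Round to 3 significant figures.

x = 32.0 m, y = 13.6 m

v_x = 22.8 cos 48.1° = 15.23 m/s; v_y0 = 22.8 sin 48.1° = 16.97 m/s.
x = v_x t = 15.23 × 2.10 = 32.0 m.
y = v_y0 t − ½ g t² = 16.97×2.10 − 5.000×2.10² = 13.6 m.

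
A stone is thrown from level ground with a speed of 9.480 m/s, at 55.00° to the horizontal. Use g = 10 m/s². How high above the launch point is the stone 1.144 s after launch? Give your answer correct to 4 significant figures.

2.340 m

v_y0 = 9.480 sin 55.00° = 7.7656 m/s.
y(t) = v_y0 t − ½ g t² = 7.7656×1.144 − 5.000×1.144² = 2.340 m.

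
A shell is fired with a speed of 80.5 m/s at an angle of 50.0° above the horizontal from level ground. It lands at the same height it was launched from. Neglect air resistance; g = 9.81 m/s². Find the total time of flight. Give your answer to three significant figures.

Vertical component: v_y = 80.5 sin 50.0° = 61.67 m/s.
For a projectile landing at launch height, time of flight is t = 2 v_y / g = 2 × 61.67 / 9.81 = 12.6 s.

12.6 s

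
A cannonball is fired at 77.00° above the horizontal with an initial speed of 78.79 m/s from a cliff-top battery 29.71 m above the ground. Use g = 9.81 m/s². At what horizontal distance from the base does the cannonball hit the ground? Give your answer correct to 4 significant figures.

284.1 m

Components: v_x = 78.79 cos 77.00° = 17.724 m/s, v_y = 78.79 sin 77.00° = 76.771 m/s.
Vertical: 0 = 29.71 + 76.771 t − ½(9.81) t² ⇒ 4.905 t² − 76.771 t − 29.71 = 0.
t = [76.771 + √(5893.8 + 582.91)] / 9.810 = 16.029 s.
Horizontal: R = v_x · t = 17.724 × 16.029 = 284.1 m.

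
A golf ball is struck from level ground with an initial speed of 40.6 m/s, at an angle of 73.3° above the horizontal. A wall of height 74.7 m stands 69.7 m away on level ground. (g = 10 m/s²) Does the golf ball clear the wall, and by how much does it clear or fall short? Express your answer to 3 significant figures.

v_x = 40.6 cos 73.3° = 11.67 m/s; v_y0 = 40.6 sin 73.3° = 38.89 m/s.
Time to reach the wall: t = 69.7 / 11.67 = 5.973 s.
Height at that point: y = 38.89×5.973 − 5.000×5.973² = 53.91 m.
That is 74.7 − 53.91 = 20.8 m below the top of the wall, so the golf ball does not clear it.

No — it falls 20.8 m short of clearing the wall.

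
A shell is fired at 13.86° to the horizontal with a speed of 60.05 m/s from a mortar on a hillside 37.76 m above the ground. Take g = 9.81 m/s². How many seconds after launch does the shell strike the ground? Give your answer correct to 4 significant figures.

4.605 s

Vertical component: v_y = 60.05 sin 13.86° = 14.385 m/s.
Taking up as positive with launch at y = 37.76 m, landing at y = 0: 0 = 37.76 + 14.385 t − ½(9.81) t².
Solving 4.905 t² − 14.385 t − 37.76 = 0 gives t = [14.385 + √(14.385² + 4·4.905·37.76)] / 9.810 = 4.605 s.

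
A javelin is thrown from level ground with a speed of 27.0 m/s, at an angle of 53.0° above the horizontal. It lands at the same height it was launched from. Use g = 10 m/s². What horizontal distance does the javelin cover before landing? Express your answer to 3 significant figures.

70.1 m

For level ground, R = v₀² sin(2θ) / g.
sin(2 × 53.0°) = sin 106.0° = 0.9613.
R = (27.0)² × 0.9613 / 10 = 70.1 m.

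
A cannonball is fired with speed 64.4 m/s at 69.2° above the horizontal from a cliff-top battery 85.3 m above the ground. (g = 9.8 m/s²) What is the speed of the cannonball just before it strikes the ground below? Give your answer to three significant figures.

v_x = 64.4 cos 69.2° = 22.87 m/s is unchanged throughout.
For the vertical component, v_y² = v_y0² + 2 g h = (60.20)² + 2×9.8×85.3 = 5296, so |v_y| = 72.77 m/s.
Impact speed = √(v_x² + v_y²) = √(523.0 + 5296) = 76.3 m/s.

76.3 m/s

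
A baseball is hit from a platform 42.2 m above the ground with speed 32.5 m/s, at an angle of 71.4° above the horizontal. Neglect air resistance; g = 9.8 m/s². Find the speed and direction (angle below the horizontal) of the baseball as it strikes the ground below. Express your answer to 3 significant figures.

43.4 m/s at 76.2° below the horizontal

v_x = 32.5 cos 71.4° = 10.37 m/s (constant).
|v_y| at impact = √((30.80)² + 2×9.8×42.2) = 42.14 m/s.
Speed = √(10.37² + 42.14²) = 43.4 m/s; angle = arctan(42.14/10.37) = 76.2° below horizontal.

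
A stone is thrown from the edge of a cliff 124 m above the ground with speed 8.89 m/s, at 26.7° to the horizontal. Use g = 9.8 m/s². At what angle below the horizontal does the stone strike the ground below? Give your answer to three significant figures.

v_x = 8.89 cos 26.7° = 7.942 m/s.
At impact |v_y| = √(v_y0² + 2 g h) = √(3.994² + 2×9.8×124) = 49.46 m/s.
Angle below horizontal = arctan(|v_y| / v_x) = arctan(49.46 / 7.942) = 80.9°.

80.9°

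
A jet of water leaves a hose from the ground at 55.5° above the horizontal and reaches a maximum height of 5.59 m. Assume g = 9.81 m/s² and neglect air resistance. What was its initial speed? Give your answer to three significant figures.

At maximum height v_y = 0, so (v₀ sin θ)² = 2 g H.
v₀ sin 55.5° = √(2 × 9.81 × 5.59) = 10.47 m/s.
v₀ = 10.47 / sin 55.5° = 10.47 / 0.8241 = 12.7 m/s.

12.7 m/s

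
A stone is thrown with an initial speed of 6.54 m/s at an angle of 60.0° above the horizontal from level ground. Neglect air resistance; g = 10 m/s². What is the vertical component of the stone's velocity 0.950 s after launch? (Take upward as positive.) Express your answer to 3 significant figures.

Initial vertical component: v_y0 = 6.54 sin 60.0° = 5.664 m/s.
v_y(t) = v_y0 − g t = 5.664 − 10 × 0.950 = -3.84 m/s.

-3.84 m/s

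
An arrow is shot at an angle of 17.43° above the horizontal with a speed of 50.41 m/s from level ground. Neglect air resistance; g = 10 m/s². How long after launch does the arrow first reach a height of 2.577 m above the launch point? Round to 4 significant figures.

0.1816 s

v_y0 = 50.41 sin 17.43° = 15.100 m/s.
Set y = v_y0 t − ½ g t² = 2.577: 5.000 t² − 15.100 t + 2.577 = 0.
t = [15.100 ± √(228.01 − 51.540)] / 10 = (15.100 ± 13.284) / 10, giving t = 0.1816 s or t = 2.838 s.
The arrow is on the way up at the first time, so t = 0.1816 s.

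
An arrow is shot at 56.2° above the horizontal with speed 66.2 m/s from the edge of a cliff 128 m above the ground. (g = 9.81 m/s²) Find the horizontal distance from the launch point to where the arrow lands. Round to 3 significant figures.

Components: v_x = 66.2 cos 56.2° = 36.83 m/s, v_y = 66.2 sin 56.2° = 55.01 m/s.
Vertical: 0 = 128 + 55.01 t − ½(9.81) t² ⇒ 4.905 t² − 55.01 t − 128 = 0.
t = [55.01 + √(3026 + 2511)] / 9.810 = 13.19 s.
Horizontal: R = v_x · t = 36.83 × 13.19 = 486 m.

486 m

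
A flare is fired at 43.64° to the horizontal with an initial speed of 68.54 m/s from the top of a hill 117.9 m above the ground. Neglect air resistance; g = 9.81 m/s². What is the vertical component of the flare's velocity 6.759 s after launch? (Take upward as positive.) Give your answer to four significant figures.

Initial vertical component: v_y0 = 68.54 sin 43.64° = 47.301 m/s.
v_y(t) = v_y0 − g t = 47.301 − 9.81 × 6.759 = -19.00 m/s.

-19.00 m/s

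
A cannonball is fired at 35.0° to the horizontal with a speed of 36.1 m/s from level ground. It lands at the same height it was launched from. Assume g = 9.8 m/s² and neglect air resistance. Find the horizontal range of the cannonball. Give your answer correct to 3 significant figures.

For level ground, R = v₀² sin(2θ) / g.
sin(2 × 35.0°) = sin 70.00° = 0.9397.
R = (36.1)² × 0.9397 / 9.8 = 125 m.

125 m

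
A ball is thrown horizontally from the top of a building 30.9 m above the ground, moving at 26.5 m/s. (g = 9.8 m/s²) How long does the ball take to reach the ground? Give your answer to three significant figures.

2.51 s

The horizontal speed doesn't affect the fall. With v_y0 = 0, h = ½ g t².
t = √(2 × 30.9 / 9.8) = √6.306 = 2.51 s.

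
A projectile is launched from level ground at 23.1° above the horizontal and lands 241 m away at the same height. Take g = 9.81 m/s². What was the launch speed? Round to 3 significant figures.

57.2 m/s

On level ground, R = v₀² sin(2θ) / g, so v₀ = √(R g / sin 2θ).
sin(2 × 23.1°) = 0.7218.
v₀ = √(241 × 9.81 / 0.7218) = √3275 = 57.2 m/s.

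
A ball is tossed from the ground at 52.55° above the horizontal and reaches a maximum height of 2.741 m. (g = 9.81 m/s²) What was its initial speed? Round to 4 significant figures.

At maximum height v_y = 0, so (v₀ sin θ)² = 2 g H.
v₀ sin 52.55° = √(2 × 9.81 × 2.741) = 7.3334 m/s.
v₀ = 7.3334 / sin 52.55° = 7.3334 / 0.7939 = 9.237 m/s.

9.237 m/s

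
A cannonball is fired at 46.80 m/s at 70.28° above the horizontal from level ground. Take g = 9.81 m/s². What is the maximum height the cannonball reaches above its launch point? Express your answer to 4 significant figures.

98.92 m

Vertical component of launch velocity: v_y = 46.80 sin 70.28° = 44.055 m/s.
At the highest point the vertical velocity is zero, so v_y² = 2 g h_max.
h_max = (44.055)² / (2 × 9.81) = 1940.8 / 19.62 = 98.92 m.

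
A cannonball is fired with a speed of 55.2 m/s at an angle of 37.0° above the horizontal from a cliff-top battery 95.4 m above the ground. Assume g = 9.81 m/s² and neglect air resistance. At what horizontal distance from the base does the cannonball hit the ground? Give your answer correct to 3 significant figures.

Components: v_x = 55.2 cos 37.0° = 44.08 m/s, v_y = 55.2 sin 37.0° = 33.22 m/s.
Vertical: 0 = 95.4 + 33.22 t − ½(9.81) t² ⇒ 4.905 t² − 33.22 t − 95.4 = 0.
t = [33.22 + √(1104 + 1872)] / 9.810 = 8.947 s.
Horizontal: R = v_x · t = 44.08 × 8.947 = 394 m.

394 m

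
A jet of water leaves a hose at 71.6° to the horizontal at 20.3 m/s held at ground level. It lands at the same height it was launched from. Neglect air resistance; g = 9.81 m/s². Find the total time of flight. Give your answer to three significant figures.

Vertical component: v_y = 20.3 sin 71.6° = 19.26 m/s.
For a projectile landing at launch height, time of flight is t = 2 v_y / g = 2 × 19.26 / 9.81 = 3.93 s.

3.93 s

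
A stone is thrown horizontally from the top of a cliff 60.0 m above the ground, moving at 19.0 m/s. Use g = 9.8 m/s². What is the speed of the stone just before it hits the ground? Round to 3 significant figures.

39.2 m/s

Fall time: t = √(2 × 60.0 / 9.8) = 3.499 s.
At impact: v_x = 19.0 m/s (unchanged), v_y = g t = 9.8 × 3.499 = 34.29 m/s.
Speed = √(v_x² + v_y²) = √(361.0 + 1176) = 39.2 m/s.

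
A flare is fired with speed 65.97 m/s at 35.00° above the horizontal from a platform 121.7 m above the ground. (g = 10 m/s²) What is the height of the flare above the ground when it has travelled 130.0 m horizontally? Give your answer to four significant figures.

183.8 m

v_x = 65.97 cos 35.00° = 54.039 m/s, v_y0 = 65.97 sin 35.00° = 37.839 m/s.
Time to reach x = 130.0 m: t = x / v_x = 130.0 / 54.039 = 2.4057 s.
y = 121.7 + v_y0 t − ½ g t² = 121.7 + 37.839×2.4057 − 5.000×2.4057² = 183.8 m.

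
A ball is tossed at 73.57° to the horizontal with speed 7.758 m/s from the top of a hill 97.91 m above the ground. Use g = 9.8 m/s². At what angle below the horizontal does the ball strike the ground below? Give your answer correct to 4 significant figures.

87.17°

v_x = 7.758 cos 73.57° = 2.1943 m/s.
At impact |v_y| = √(v_y0² + 2 g h) = √(7.4412² + 2×9.8×97.91) = 44.434 m/s.
Angle below horizontal = arctan(|v_y| / v_x) = arctan(44.434 / 2.1943) = 87.17°.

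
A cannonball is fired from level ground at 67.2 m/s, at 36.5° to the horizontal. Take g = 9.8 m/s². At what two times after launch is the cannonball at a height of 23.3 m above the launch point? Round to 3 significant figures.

v_y0 = 67.2 sin 36.5° = 39.97 m/s.
Set y = v_y0 t − ½ g t² = 23.3: 4.900 t² − 39.97 t + 23.3 = 0.
t = [39.97 ± √(1598 − 456.7)] / 9.8 = (39.97 ± 33.78) / 9.8, giving t = 0.632 s or t = 7.53 s.
So the cannonball is at 23.3 m at t = 0.632 s (rising) and t = 7.53 s (falling).

0.632 s and 7.53 s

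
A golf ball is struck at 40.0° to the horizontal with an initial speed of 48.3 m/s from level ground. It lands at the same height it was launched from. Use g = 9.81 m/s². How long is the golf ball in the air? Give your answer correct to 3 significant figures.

6.33 s

Vertical component: v_y = 48.3 sin 40.0° = 31.05 m/s.
For a projectile landing at launch height, time of flight is t = 2 v_y / g = 2 × 31.05 / 9.81 = 6.33 s.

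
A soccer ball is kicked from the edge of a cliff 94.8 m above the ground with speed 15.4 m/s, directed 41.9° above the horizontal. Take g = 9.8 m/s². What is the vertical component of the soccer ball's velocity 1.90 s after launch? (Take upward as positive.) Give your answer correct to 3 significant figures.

-8.34 m/s

Initial vertical component: v_y0 = 15.4 sin 41.9° = 10.28 m/s.
v_y(t) = v_y0 − g t = 10.28 − 9.8 × 1.90 = -8.34 m/s.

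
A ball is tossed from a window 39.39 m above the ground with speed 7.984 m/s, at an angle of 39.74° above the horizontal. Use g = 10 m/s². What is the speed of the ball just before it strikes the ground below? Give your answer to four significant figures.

v_x = 7.984 cos 39.74° = 6.1393 m/s is unchanged throughout.
For the vertical component, v_y² = v_y0² + 2 g h = (5.1042)² + 2×10×39.39 = 813.85, so |v_y| = 28.528 m/s.
Impact speed = √(v_x² + v_y²) = √(37.691 + 813.85) = 29.18 m/s.

29.18 m/s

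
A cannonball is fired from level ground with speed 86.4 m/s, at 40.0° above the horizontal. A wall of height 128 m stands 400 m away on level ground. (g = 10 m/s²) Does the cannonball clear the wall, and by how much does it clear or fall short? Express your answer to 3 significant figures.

v_x = 86.4 cos 40.0° = 66.19 m/s; v_y0 = 86.4 sin 40.0° = 55.54 m/s.
Time to reach the wall: t = 400 / 66.19 = 6.043 s.
Height at that point: y = 55.54×6.043 − 5.000×6.043² = 153.0 m.
That is 153.0 − 128 = 25.0 m above the top of the wall, so the cannonball clears it.

Yes — it clears the wall by 25.0 m.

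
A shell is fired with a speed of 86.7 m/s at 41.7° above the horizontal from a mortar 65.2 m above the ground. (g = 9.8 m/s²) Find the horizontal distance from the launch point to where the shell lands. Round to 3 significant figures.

829 m

Components: v_x = 86.7 cos 41.7° = 64.73 m/s, v_y = 86.7 sin 41.7° = 57.68 m/s.
Vertical: 0 = 65.2 + 57.68 t − ½(9.8) t² ⇒ 4.900 t² − 57.68 t − 65.2 = 0.
t = [57.68 + √(3327 + 1278)] / 9.800 = 12.81 s.
Horizontal: R = v_x · t = 64.73 × 12.81 = 829 m.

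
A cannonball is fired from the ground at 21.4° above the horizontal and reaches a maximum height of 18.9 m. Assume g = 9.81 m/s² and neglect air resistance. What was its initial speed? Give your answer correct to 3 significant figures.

52.8 m/s

At maximum height v_y = 0, so (v₀ sin θ)² = 2 g H.
v₀ sin 21.4° = √(2 × 9.81 × 18.9) = 19.26 m/s.
v₀ = 19.26 / sin 21.4° = 19.26 / 0.3649 = 52.8 m/s.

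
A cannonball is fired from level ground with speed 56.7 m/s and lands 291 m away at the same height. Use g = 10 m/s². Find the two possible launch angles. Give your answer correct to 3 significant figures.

Level-ground range: R = v₀² sin(2θ)/g ⇒ sin 2θ = R g / v₀² = 291×10/56.7² = 0.9052.
2θ = arcsin(0.9052) = 64.85° or 180° − 64.85° = 115.15°.
So θ = 32.4° or θ = 57.6°.

32.4° and 57.6°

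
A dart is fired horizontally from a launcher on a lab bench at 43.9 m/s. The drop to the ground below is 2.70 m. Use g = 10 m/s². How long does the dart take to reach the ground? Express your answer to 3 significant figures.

The horizontal speed doesn't affect the fall. With v_y0 = 0, h = ½ g t².
t = √(2 × 2.70 / 10) = √0.5400 = 0.735 s.

0.735 s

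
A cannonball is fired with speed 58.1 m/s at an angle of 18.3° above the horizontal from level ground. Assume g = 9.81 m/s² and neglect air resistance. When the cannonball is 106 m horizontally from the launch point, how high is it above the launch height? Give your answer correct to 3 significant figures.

16.9 m

v_x = 58.1 cos 18.3° = 55.16 m/s, v_y0 = 58.1 sin 18.3° = 18.24 m/s.
Time to reach x = 106 m: t = x / v_x = 106 / 55.16 = 1.922 s.
y = v_y0 t − ½ g t² = 18.24×1.922 − 4.905×1.922² = 16.9 m.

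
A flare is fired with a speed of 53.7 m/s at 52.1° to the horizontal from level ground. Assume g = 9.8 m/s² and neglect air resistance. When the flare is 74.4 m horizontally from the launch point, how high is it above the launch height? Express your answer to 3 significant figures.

v_x = 53.7 cos 52.1° = 32.99 m/s, v_y0 = 53.7 sin 52.1° = 42.37 m/s.
Time to reach x = 74.4 m: t = x / v_x = 74.4 / 32.99 = 2.255 s.
y = v_y0 t − ½ g t² = 42.37×2.255 − 4.900×2.255² = 70.6 m.

70.6 m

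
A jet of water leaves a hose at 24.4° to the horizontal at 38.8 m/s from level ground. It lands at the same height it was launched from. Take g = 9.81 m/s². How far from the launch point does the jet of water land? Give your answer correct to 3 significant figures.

For level ground, R = v₀² sin(2θ) / g.
sin(2 × 24.4°) = sin 48.80° = 0.7524.
R = (38.8)² × 0.7524 / 9.81 = 115 m.

115 m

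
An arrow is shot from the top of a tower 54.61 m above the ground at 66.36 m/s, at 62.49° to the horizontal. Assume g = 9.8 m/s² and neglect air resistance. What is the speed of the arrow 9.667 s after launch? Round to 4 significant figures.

v_x = 66.36 cos 62.49° = 30.652 m/s (constant).
v_y(t) = 66.36 sin 62.49° − g t = 58.857 − 9.8 × 9.667 = -35.880 m/s.
Speed = √(v_x² + v_y²) = √(939.55 + 1287.4) = 47.19 m/s.

47.19 m/s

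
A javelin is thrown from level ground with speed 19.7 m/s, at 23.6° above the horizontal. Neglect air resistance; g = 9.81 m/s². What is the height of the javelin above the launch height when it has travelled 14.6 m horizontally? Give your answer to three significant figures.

3.17 m

v_x = 19.7 cos 23.6° = 18.05 m/s, v_y0 = 19.7 sin 23.6° = 7.887 m/s.
Time to reach x = 14.6 m: t = x / v_x = 14.6 / 18.05 = 0.8089 s.
y = v_y0 t − ½ g t² = 7.887×0.8089 − 4.905×0.8089² = 3.17 m.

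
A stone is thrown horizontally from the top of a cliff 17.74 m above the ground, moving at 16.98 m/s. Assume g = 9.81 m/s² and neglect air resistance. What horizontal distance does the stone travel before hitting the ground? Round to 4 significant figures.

32.29 m

Initial vertical velocity is zero, so the fall time comes from h = ½ g t²: t = √(2 × 17.74 / 9.81) = 1.9018 s.
Horizontal motion is uniform at 16.98 m/s, so x = 16.98 × 1.9018 = 32.29 m.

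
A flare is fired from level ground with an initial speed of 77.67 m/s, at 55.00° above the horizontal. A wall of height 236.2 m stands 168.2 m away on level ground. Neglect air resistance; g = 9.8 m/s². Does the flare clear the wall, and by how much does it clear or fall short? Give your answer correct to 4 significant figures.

v_x = 77.67 cos 55.00° = 44.550 m/s; v_y0 = 77.67 sin 55.00° = 63.624 m/s.
Time to reach the wall: t = 168.2 / 44.550 = 3.7755 s.
Height at that point: y = 63.624×3.7755 − 4.900×3.7755² = 170.37 m.
That is 236.2 − 170.37 = 65.83 m below the top of the wall, so the flare does not clear it.

No — it falls 65.83 m short of clearing the wall.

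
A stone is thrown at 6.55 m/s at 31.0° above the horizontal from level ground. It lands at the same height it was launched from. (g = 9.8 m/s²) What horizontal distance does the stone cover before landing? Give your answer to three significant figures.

For level ground, R = v₀² sin(2θ) / g.
sin(2 × 31.0°) = sin 62.00° = 0.8829.
R = (6.55)² × 0.8829 / 9.8 = 3.87 m.

3.87 m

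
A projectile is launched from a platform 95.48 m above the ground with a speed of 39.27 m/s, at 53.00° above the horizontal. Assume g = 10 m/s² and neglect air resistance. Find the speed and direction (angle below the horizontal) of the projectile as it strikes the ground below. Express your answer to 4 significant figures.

v_x = 39.27 cos 53.00° = 23.633 m/s (constant).
|v_y| at impact = √((31.362)² + 2×10×95.48) = 53.788 m/s.
Speed = √(23.633² + 53.788²) = 58.75 m/s; angle = arctan(53.788/23.633) = 66.28° below horizontal.

58.75 m/s at 66.28° below the horizontal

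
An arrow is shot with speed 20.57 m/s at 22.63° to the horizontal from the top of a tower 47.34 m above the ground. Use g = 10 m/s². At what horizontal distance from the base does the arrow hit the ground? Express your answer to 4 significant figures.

75.35 m

Components: v_x = 20.57 cos 22.63° = 18.986 m/s, v_y = 20.57 sin 22.63° = 7.9149 m/s.
Vertical: 0 = 47.34 + 7.9149 t − ½(10) t² ⇒ 5.000 t² − 7.9149 t − 47.34 = 0.
t = [7.9149 + √(62.646 + 946.80)] / 10.00 = 3.9687 s.
Horizontal: R = v_x · t = 18.986 × 3.9687 = 75.35 m.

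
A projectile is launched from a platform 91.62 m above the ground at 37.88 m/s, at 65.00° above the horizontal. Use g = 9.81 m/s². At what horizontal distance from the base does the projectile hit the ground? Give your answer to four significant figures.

Components: v_x = 37.88 cos 65.00° = 16.009 m/s, v_y = 37.88 sin 65.00° = 34.331 m/s.
Vertical: 0 = 91.62 + 34.331 t − ½(9.81) t² ⇒ 4.905 t² − 34.331 t − 91.62 = 0.
t = [34.331 + √(1178.6 + 1797.6)] / 9.810 = 9.0607 s.
Horizontal: R = v_x · t = 16.009 × 9.0607 = 145.1 m.

145.1 m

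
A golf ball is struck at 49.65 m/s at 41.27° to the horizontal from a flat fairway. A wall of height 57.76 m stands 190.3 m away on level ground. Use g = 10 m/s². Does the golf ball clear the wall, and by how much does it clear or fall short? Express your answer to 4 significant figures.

No — it falls 20.78 m short of clearing the wall.

v_x = 49.65 cos 41.27° = 37.317 m/s; v_y0 = 49.65 sin 41.27° = 32.750 m/s.
Time to reach the wall: t = 190.3 / 37.317 = 5.0996 s.
Height at that point: y = 32.750×5.0996 − 5.000×5.0996² = 36.982 m.
That is 57.76 − 36.982 = 20.78 m below the top of the wall, so the golf ball does not clear it.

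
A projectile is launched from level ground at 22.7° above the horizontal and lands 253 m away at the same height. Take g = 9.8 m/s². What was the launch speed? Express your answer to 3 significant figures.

59.0 m/s

On level ground, R = v₀² sin(2θ) / g, so v₀ = √(R g / sin 2θ).
sin(2 × 22.7°) = 0.7120.
v₀ = √(253 × 9.8 / 0.7120) = √3482 = 59.0 m/s.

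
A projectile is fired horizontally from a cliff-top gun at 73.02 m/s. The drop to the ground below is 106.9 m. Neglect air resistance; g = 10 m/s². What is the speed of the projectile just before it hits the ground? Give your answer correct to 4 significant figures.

86.43 m/s

Fall time: t = √(2 × 106.9 / 10) = 4.6239 s.
At impact: v_x = 73.02 m/s (unchanged), v_y = g t = 10 × 4.6239 = 46.239 m/s.
Speed = √(v_x² + v_y²) = √(5331.9 + 2138.0) = 86.43 m/s.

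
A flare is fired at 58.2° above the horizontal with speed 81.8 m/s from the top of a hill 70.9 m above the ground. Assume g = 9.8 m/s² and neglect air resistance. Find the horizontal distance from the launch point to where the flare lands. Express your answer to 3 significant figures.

Components: v_x = 81.8 cos 58.2° = 43.10 m/s, v_y = 81.8 sin 58.2° = 69.52 m/s.
Vertical: 0 = 70.9 + 69.52 t − ½(9.8) t² ⇒ 4.900 t² − 69.52 t − 70.9 = 0.
t = [69.52 + √(4833 + 1390)] / 9.800 = 15.14 s.
Horizontal: R = v_x · t = 43.10 × 15.14 = 653 m.

653 m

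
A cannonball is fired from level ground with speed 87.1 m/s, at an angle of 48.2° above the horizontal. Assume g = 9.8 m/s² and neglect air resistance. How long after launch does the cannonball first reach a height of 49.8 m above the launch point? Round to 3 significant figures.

v_y0 = 87.1 sin 48.2° = 64.93 m/s.
Set y = v_y0 t − ½ g t² = 49.8: 4.900 t² − 64.93 t + 49.8 = 0.
t = [64.93 ± √(4216 − 976.1)] / 9.8 = (64.93 ± 56.92) / 9.8, giving t = 0.817 s or t = 12.4 s.
The cannonball is on the way up at the first time, so t = 0.817 s.

0.817 s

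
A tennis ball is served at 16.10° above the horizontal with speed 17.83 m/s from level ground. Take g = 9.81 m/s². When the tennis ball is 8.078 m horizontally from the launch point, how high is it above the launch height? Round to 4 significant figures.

1.241 m

v_x = 17.83 cos 16.10° = 17.131 m/s, v_y0 = 17.83 sin 16.10° = 4.9445 m/s.
Time to reach x = 8.078 m: t = x / v_x = 8.078 / 17.131 = 0.47154 s.
y = v_y0 t − ½ g t² = 4.9445×0.47154 − 4.905×0.47154² = 1.241 m.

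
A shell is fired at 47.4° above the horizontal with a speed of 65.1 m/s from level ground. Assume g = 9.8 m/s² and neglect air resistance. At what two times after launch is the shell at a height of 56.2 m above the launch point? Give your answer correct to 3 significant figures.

1.36 s and 8.42 s

v_y0 = 65.1 sin 47.4° = 47.92 m/s.
Set y = v_y0 t − ½ g t² = 56.2: 4.900 t² − 47.92 t + 56.2 = 0.
t = [47.92 ± √(2296 − 1102)] / 9.8 = (47.92 ± 34.55) / 9.8, giving t = 1.36 s or t = 8.42 s.
So the shell is at 56.2 m at t = 1.36 s (rising) and t = 8.42 s (falling).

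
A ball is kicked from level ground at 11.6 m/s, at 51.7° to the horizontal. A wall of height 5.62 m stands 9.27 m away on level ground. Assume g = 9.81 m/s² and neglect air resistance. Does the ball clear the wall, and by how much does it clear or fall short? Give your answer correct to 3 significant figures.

No — it falls 2.04 m short of clearing the wall.

v_x = 11.6 cos 51.7° = 7.189 m/s; v_y0 = 11.6 sin 51.7° = 9.103 m/s.
Time to reach the wall: t = 9.27 / 7.189 = 1.289 s.
Height at that point: y = 9.103×1.289 − 4.905×1.289² = 3.584 m.
That is 5.62 − 3.584 = 2.04 m below the top of the wall, so the ball does not clear it.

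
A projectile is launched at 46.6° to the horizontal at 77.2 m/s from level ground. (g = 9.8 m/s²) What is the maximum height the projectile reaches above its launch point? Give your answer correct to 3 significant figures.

161 m

Vertical component of launch velocity: v_y = 77.2 sin 46.6° = 56.09 m/s.
At the highest point the vertical velocity is zero, so v_y² = 2 g h_max.
h_max = (56.09)² / (2 × 9.8) = 3146 / 19.60 = 161 m.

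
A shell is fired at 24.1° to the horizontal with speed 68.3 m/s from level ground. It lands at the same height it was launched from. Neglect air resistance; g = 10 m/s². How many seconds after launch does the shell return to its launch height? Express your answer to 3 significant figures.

5.58 s

Vertical component: v_y = 68.3 sin 24.1° = 27.89 m/s.
For a projectile landing at launch height, time of flight is t = 2 v_y / g = 2 × 27.89 / 10 = 5.58 s.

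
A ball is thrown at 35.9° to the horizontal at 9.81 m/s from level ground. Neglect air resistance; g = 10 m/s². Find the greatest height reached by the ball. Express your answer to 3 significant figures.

1.65 m

Vertical component of launch velocity: v_y = 9.81 sin 35.9° = 5.752 m/s.
At the highest point the vertical velocity is zero, so v_y² = 2 g h_max.
h_max = (5.752)² / (2 × 10) = 33.09 / 20.00 = 1.65 m.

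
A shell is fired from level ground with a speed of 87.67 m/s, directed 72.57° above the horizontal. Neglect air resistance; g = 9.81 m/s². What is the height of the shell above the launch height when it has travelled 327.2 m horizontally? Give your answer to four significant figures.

v_x = 87.67 cos 72.57° = 26.261 m/s, v_y0 = 87.67 sin 72.57° = 83.645 m/s.
Time to reach x = 327.2 m: t = x / v_x = 327.2 / 26.261 = 12.460 s.
y = v_y0 t − ½ g t² = 83.645×12.460 − 4.905×12.460² = 280.7 m.

280.7 m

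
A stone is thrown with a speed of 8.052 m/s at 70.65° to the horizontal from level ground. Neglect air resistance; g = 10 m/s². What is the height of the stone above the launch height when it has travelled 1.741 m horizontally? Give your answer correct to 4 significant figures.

v_x = 8.052 cos 70.65° = 2.6679 m/s, v_y0 = 8.052 sin 70.65° = 7.5972 m/s.
Time to reach x = 1.741 m: t = x / v_x = 1.741 / 2.6679 = 0.65257 s.
y = v_y0 t − ½ g t² = 7.5972×0.65257 − 5.000×0.65257² = 2.828 m.

2.828 m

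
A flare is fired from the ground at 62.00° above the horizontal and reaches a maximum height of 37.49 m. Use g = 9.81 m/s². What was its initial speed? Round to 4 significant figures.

30.72 m/s

At maximum height v_y = 0, so (v₀ sin θ)² = 2 g H.
v₀ sin 62.00° = √(2 × 9.81 × 37.49) = 27.121 m/s.
v₀ = 27.121 / sin 62.00° = 27.121 / 0.8829 = 30.72 m/s.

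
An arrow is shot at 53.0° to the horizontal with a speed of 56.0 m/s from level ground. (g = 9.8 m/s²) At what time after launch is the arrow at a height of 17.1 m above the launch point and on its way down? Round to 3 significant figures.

v_y0 = 56.0 sin 53.0° = 44.72 m/s.
Set y = v_y0 t − ½ g t² = 17.1: 4.900 t² − 44.72 t + 17.1 = 0.
t = [44.72 ± √(2000 − 335.2)] / 9.8 = (44.72 ± 40.80) / 9.8, giving t = 0.400 s or t = 8.73 s.
On the way down corresponds to the larger root: t = 8.73 s.

8.73 s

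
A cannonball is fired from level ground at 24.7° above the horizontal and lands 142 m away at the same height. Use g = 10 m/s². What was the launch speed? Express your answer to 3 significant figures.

On level ground, R = v₀² sin(2θ) / g, so v₀ = √(R g / sin 2θ).
sin(2 × 24.7°) = 0.7593.
v₀ = √(142 × 10 / 0.7593) = √1870 = 43.2 m/s.

43.2 m/s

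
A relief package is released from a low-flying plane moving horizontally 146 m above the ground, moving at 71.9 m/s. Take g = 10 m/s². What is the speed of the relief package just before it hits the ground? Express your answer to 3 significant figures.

Fall time: t = √(2 × 146 / 10) = 5.404 s.
At impact: v_x = 71.9 m/s (unchanged), v_y = g t = 10 × 5.404 = 54.04 m/s.
Speed = √(v_x² + v_y²) = √(5170 + 2920) = 89.9 m/s.

89.9 m/s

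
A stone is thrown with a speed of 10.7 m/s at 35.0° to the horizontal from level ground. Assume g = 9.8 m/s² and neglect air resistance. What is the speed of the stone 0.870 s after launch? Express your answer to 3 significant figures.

9.08 m/s

v_x = 10.7 cos 35.0° = 8.765 m/s (constant).
v_y(t) = 10.7 sin 35.0° − g t = 6.137 − 9.8 × 0.870 = -2.389 m/s.
Speed = √(v_x² + v_y²) = √(76.83 + 5.707) = 9.08 m/s.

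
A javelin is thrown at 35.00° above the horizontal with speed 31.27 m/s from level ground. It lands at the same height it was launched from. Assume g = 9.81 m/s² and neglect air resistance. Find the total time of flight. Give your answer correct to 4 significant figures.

3.657 s

Vertical component: v_y = 31.27 sin 35.00° = 17.936 m/s.
For a projectile landing at launch height, time of flight is t = 2 v_y / g = 2 × 17.936 / 9.81 = 3.657 s.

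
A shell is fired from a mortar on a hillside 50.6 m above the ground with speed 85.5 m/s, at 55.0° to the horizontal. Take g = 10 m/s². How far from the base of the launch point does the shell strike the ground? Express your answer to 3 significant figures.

Components: v_x = 85.5 cos 55.0° = 49.04 m/s, v_y = 85.5 sin 55.0° = 70.04 m/s.
Vertical: 0 = 50.6 + 70.04 t − ½(10) t² ⇒ 5.000 t² − 70.04 t − 50.6 = 0.
t = [70.04 + √(4906 + 1012)] / 10.00 = 14.70 s.
Horizontal: R = v_x · t = 49.04 × 14.70 = 721 m.

721 m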